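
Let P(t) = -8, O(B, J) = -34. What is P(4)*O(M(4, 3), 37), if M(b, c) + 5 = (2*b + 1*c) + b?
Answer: 272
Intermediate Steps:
M(b, c) = -5 + c + 3*b (M(b, c) = -5 + ((2*b + 1*c) + b) = -5 + ((2*b + c) + b) = -5 + ((c + 2*b) + b) = -5 + (c + 3*b) = -5 + c + 3*b)
P(4)*O(M(4, 3), 37) = -8*(-34) = 272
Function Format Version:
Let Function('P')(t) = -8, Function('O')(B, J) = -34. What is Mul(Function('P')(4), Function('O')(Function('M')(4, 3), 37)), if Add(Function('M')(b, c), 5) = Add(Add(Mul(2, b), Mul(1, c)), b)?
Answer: 272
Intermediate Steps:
Function('M')(b, c) = Add(-5, c, Mul(3, b)) (Function('M')(b, c) = Add(-5, Add(Add(Mul(2, b), Mul(1, c)), b)) = Add(-5, Add(Add(Mul(2, b), c), b)) = Add(-5, Add(Add(c, Mul(2, b)), b)) = Add(-5, Add(c, Mul(3, b))) = Add(-5, c, Mul(3, b)))
Mul(Function('P')(4), Function('O')(Function('M')(4, 3), 37)) = Mul(-8, -34) = 272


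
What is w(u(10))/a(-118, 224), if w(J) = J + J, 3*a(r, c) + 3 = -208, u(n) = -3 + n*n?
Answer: -582/211 ≈ -2.7583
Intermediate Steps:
u(n) = -3 + n²
a(r, c) = -211/3 (a(r, c) = -1 + (⅓)*(-208) = -1 - 208/3 = -211/3)
w(J) = 2*J
w(u(10))/a(-118, 224) = (2*(-3 + 10²))/(-211/3) = (2*(-3 + 100))*(-3/211) = (2*97)*(-3/211) = 194*(-3/211) = -582/211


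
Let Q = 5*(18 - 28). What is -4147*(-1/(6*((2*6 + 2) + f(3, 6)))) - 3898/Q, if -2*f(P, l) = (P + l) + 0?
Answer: 214768/1425 ≈ 150.71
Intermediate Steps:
f(P, l) = -P/2 - l/2 (f(P, l) = -((P + l) + 0)/2 = -(P + l)/2 = -P/2 - l/2)
Q = -50 (Q = 5*(-10) = -50)
-4147*(-1/(6*((2*6 + 2) + f(3, 6)))) - 3898/Q = -4147*(-1/(6*((2*6 + 2) + (-½*3 - ½*6)))) - 3898/(-50) = -4147*(-1/(6*((12 + 2) + (-3/2 - 3)))) - 3898*(-1/50) = -4147*(-1/(6*(14 - 9/2))) + 1949/25 = -4147/((19/2)*(-6)) + 1949/25 = -4147/(-57) + 1949/25 = -4147*(-1/57) + 1949/25 = 4147/57 + 1949/25 = 214768/1425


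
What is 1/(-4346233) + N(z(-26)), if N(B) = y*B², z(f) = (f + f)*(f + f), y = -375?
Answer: -11916745028448001/4346233 ≈ -2.7419e+9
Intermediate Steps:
z(f) = 4*f² (z(f) = (2*f)*(2*f) = 4*f²)
N(B) = -375*B²
1/(-4346233) + N(z(-26)) = 1/(-4346233) - 375*(4*(-26)²)² = -1/4346233 - 375*(4*676)² = -1/4346233 - 375*2704² = -1/4346233 - 375*7311616 = -1/4346233 - 2741856000 = -11916745028448001/4346233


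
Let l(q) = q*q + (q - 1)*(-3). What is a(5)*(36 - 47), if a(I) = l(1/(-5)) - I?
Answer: 374/25 ≈ 14.960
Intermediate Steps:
l(q) = 3 + q² - 3*q (l(q) = q² + (-1 + q)*(-3) = q² + (3 - 3*q) = 3 + q² - 3*q)
a(I) = 91/25 - I (a(I) = (3 + (1/(-5))² - 3/(-5)) - I = (3 + (-⅕)² - 3*(-⅕)) - I = (3 + 1/25 + ⅗) - I = 91/25 - I)
a(5)*(36 - 47) = (91/25 - 1*5)*(36 - 47) = (91/25 - 5)*(-11) = -34/25*(-11) = 374/25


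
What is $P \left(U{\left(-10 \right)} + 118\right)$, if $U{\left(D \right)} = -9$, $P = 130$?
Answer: $14170$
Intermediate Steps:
$P \left(U{\left(-10 \right)} + 118\right) = 130 \left(-9 + 118\right) = 130 \cdot 109 = 14170$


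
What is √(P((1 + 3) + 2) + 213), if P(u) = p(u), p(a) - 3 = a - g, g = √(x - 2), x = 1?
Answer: √(222 - I) ≈ 14.9 - 0.03356*I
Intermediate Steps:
g = I (g = √(1 - 2) = √(-1) = I ≈ 1.0*I)
p(a) = 3 + a - I (p(a) = 3 + (a - I) = 3 + a - I)
P(u) = 3 + u - I
√(P((1 + 3) + 2) + 213) = √((3 + ((1 + 3) + 2) - I) + 213) = √((3 + (4 + 2) - I) + 213) = √((3 + 6 - I) + 213) = √((9 - I) + 213) = √(222 - I)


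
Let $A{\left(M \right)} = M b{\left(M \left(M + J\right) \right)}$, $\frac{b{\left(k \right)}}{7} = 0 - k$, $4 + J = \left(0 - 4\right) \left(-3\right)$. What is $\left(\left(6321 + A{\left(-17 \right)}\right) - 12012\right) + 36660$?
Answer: $49176$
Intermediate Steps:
$J = 8$ ($J = -4 + \left(0 - 4\right) \left(-3\right) = -4 - -12 = -4 + 12 = 8$)
$b{\left(k \right)} = - 7 k$ ($b{\left(k \right)} = 7 \left(0 - k\right) = 7 \left(- k\right) = - 7 k$)
$A{\left(M \right)} = - 7 M^{2} \left(8 + M\right)$ ($A{\left(M \right)} = M \left(- 7 M \left(M + 8\right)\right) = M \left(- 7 M \left(8 + M\right)\right) = - 7 M^{2} \left(8 + M\right)$)
$\left(\left(6321 + A{\left(-17 \right)}\right) - 12012\right) + 36660 = \left(\left(6321 + 7 \left(-17\right)^{2} \left(-8 - -17\right)\right) - 12012\right) + 36660 = \left(\left(6321 + 7 \cdot 289 \left(-8 + 17\right)\right) - 12012\right) + 36660 = \left(\left(6321 + 7 \cdot 289 \cdot 9\right) - 12012\right) + 36660 = \left(\left(6321 + 18207\right) - 12012\right) + 36660 = \left(24528 - 12012\right) + 36660 = 12516 + 36660 = 49176$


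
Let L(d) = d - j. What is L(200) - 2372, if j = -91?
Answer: -2081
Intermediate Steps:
L(d) = 91 + d (L(d) = d - 1*(-91) = d + 91 = 91 + d)
L(200) - 2372 = (91 + 200) - 2372 = 291 - 2372 = -2081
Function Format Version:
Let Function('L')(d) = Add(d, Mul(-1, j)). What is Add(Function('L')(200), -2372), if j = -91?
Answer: -2081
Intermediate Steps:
Function('L')(d) = Add(91, d) (Function('L')(d) = Add(d, Mul(-1, -91)) = Add(d, 91) = Add(91, d))
Add(Function('L')(200), -2372) = Add(Add(91, 200), -2372) = Add(291, -2372) = -2081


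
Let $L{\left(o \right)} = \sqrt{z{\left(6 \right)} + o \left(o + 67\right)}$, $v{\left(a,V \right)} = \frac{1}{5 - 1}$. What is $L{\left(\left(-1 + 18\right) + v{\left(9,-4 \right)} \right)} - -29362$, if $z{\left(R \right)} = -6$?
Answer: $29362 + \frac{3 \sqrt{2573}}{4} \approx 29400.0$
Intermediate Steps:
$v{\left(a,V \right)} = \frac{1}{4}$ ($v{\left(a,V \right)} = \frac{1}{5 - 1} = \frac{1}{4}$)
$L{\left(o \right)} = \sqrt{-6 + o \left(67 + o\right)}$ ($L{\left(o \right)} = \sqrt{-6 + o \left(o + 67\right)} = \sqrt{-6 + o \left(67 + o\right)}$)
$L{\left(\left(-1 + 18\right) + v{\left(9,-4 \right)} \right)} - -29362 = \sqrt{-6 + \left(\left(-1 + 18\right) + \frac{1}{4}\right)^{2} + 67 \left(\left(-1 + 18\right) + \frac{1}{4}\right)} - -29362 = \sqrt{-6 + \left(17 + \frac{1}{4}\right)^{2} + 67 \left(17 + \frac{1}{4}\right)} + 29362 = \sqrt{-6 + \left(\frac{69}{4}\right)^{2} + 67 \cdot \frac{69}{4}} + 29362 = \sqrt{-6 + \frac{4761}{16} + \frac{4623}{4}} + 29362 = \sqrt{\frac{23157}{16}} + 29362 = \frac{3 \sqrt{2573}}{4} + 29362 = 29362 + \frac{3 \sqrt{2573}}{4}$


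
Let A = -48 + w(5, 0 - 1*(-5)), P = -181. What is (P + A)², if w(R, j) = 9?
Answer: 48400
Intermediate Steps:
A = -39 (A = -48 + 9 = -39)
(P + A)² = (-181 - 39)² = (-220)² = 48400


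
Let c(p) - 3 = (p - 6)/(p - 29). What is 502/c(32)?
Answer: 1506/35 ≈ 43.029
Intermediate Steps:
c(p) = 3 + (-6 + p)/(-29 + p) (c(p) = 3 + (p - 6)/(p - 29) = 3 + (-6 + p)/(-29 + p))
502/c(32) = 502/(((-93 + 4*32)/(-29 + 32))) = 502/(((-93 + 128)/3)) = 502/(((⅓)*35)) = 502/(35/3) = 502*(3/35) = 1506/35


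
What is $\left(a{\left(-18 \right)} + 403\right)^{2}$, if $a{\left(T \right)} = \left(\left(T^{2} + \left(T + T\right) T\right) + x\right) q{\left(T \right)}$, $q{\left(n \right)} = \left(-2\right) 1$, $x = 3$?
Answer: $2393209$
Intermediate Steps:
$q{\left(n \right)} = -2$
$a{\left(T \right)} = -6 - 6 T^{2}$ ($a{\left(T \right)} = \left(\left(T^{2} + \left(T + T\right) T\right) + 3\right) \left(-2\right) = \left(\left(T^{2} + 2 T T\right) + 3\right) \left(-2\right) = \left(\left(T^{2} + 2 T^{2}\right) + 3\right) \left(-2\right) = \left(3 T^{2} + 3\right) \left(-2\right) = \left(3 + 3 T^{2}\right) \left(-2\right) = -6 - 6 T^{2}$)
$\left(a{\left(-18 \right)} + 403\right)^{2} = \left(\left(-6 - 6 \left(-18\right)^{2}\right) + 403\right)^{2} = \left(\left(-6 - 1944\right) + 403\right)^{2} = \left(-1950 + 403\right)^{2} = \left(-1547\right)^{2} = 2393209$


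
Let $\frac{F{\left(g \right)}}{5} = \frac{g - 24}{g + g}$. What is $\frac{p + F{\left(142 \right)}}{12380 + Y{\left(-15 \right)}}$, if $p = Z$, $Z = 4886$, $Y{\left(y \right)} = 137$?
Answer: $\frac{694107}{1777414} \approx 0.39052$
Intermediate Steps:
$F{\left(g \right)} = \frac{5 \left(-24 + g\right)}{2 g}$ ($F{\left(g \right)} = 5 \frac{g - 24}{g + g} = 5 \frac{-24 + g}{2 g} = \frac{5 \left(-24 + g\right)}{2 g}$)
$p = 4886$
$\frac{p + F{\left(142 \right)}}{12380 + Y{\left(-15 \right)}} = \frac{4886 + \left(\frac{5}{2} - \frac{60}{142}\right)}{12380 + 137} = \frac{4886 + \left(\frac{5}{2} - \frac{30}{71}\right)}{12517} = \left(4886 + \left(\frac{5}{2} - \frac{30}{71}\right)\right) \frac{1}{12517} = \left(4886 + \frac{295}{142}\right) \frac{1}{12517} = \frac{694107}{142} \cdot \frac{1}{12517} = \frac{694107}{1777414}$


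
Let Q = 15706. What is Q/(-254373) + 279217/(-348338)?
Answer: -76496262569/88607782074 ≈ -0.86331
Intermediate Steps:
Q/(-254373) + 279217/(-348338) = 15706/(-254373) + 279217/(-348338) = 15706*(-1/254373) + 279217*(-1/348338) = -15706/254373 - 279217/348338 = -76496262569/88607782074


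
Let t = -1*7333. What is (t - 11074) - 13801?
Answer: -32208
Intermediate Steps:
t = -7333
(t - 11074) - 13801 = (-7333 - 11074) - 13801 = -18407 - 13801 = -32208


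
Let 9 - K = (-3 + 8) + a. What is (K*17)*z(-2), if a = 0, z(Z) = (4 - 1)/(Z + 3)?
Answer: 204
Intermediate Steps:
z(Z) = 3/(3 + Z)
K = 4 (K = 9 - ((-3 + 8) + 0) = 9 - (5 + 0) = 9 - 1*5 = 9 - 5 = 4)
(K*17)*z(-2) = (4*17)*(3/(3 - 2)) = 68*(3/1) = 68*(3*1) = 68*3 = 204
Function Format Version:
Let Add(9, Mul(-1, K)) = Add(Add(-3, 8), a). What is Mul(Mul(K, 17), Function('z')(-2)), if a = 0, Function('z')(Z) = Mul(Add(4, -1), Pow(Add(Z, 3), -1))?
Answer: 204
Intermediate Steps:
Function('z')(Z) = Mul(3, Pow(Add(3, Z), -1))
K = 4 (K = Add(9, Mul(-1, Add(Add(-3, 8), 0))) = Add(9, Mul(-1, Add(5, 0))) = Add(9, Mul(-1, 5)) = Add(9, -5) = 4)
Mul(Mul(K, 17), Function('z')(-2)) = Mul(Mul(4, 17), Mul(3, Pow(Add(3, -2), -1))) = Mul(68, Mul(3, Pow(1, -1))) = Mul(68, Mul(3, 1)) = Mul(68, 3) = 204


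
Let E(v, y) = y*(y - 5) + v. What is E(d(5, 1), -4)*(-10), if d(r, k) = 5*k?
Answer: -410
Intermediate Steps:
E(v, y) = v + y*(-5 + y) (E(v, y) = y*(-5 + y) + v = v + y*(-5 + y))
E(d(5, 1), -4)*(-10) = (5*1 + (-4)² - 5*(-4))*(-10) = (5 + 16 + 20)*(-10) = 41*(-10) = -410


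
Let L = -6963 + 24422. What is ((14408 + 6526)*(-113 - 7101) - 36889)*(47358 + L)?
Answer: -9790916703005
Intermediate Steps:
L = 17459
((14408 + 6526)*(-113 - 7101) - 36889)*(47358 + L) = ((14408 + 6526)*(-113 - 7101) - 36889)*(47358 + 17459) = (20934*(-7214) - 36889)*64817 = (-151017876 - 36889)*64817 = -151054765*64817 = -9790916703005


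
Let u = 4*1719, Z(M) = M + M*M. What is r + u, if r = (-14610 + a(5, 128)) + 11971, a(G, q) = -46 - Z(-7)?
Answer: 4149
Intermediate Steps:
Z(M) = M + M²
u = 6876
a(G, q) = -88 (a(G, q) = -46 - (-7)*(1 - 7) = -46 - (-7)*(-6) = -46 - 1*42 = -46 - 42 = -88)
r = -2727 (r = (-14610 - 88) + 11971 = -14698 + 11971 = -2727)
r + u = -2727 + 6876 = 4149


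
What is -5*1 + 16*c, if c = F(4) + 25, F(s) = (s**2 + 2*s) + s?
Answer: 843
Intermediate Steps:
F(s) = s**2 + 3*s
c = 53 (c = 4*(3 + 4) + 25 = 4*7 + 25 = 28 + 25 = 53)
-5*1 + 16*c = -5*1 + 16*53 = -5 + 848 = 843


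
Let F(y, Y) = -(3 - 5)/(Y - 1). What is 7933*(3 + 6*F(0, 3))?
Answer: 71397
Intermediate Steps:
F(y, Y) = 2/(-1 + Y) (F(y, Y) = -(-2)/(-1 + Y) = 2/(-1 + Y))
7933*(3 + 6*F(0, 3)) = 7933*(3 + 6*(2/(-1 + 3))) = 7933*(3 + 6*(2/2)) = 7933*(3 + 6*(2*(½))) = 7933*(3 + 6*1) = 7933*(3 + 6) = 7933*9 = 71397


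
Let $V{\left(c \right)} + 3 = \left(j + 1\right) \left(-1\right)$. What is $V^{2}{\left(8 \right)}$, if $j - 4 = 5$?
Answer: $169$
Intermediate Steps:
$j = 9$ ($j = 4 + 5 = 9$)
$V{\left(c \right)} = -13$ ($V{\left(c \right)} = -3 + \left(9 + 1\right) \left(-1\right) = -3 + 10 \left(-1\right) = -3 - 10 = -13$)
$V^{2}{\left(8 \right)} = \left(-13\right)^{2} = 169$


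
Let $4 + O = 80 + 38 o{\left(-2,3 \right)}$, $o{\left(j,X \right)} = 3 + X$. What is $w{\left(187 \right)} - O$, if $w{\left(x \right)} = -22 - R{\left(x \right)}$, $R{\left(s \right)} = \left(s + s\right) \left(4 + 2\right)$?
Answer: $-2570$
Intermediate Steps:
$R{\left(s \right)} = 12 s$ ($R{\left(s \right)} = 2 s 6 = 12 s$)
$w{\left(x \right)} = -22 - 12 x$
$O = 304$ ($O = -4 + \left(80 + 38 \left(3 + 3\right)\right) = -4 + \left(80 + 38 \cdot 6\right) = -4 + \left(80 + 228\right) = -4 + 308 = 304$)
$w{\left(187 \right)} - O = \left(-22 - 2244\right) - 304 = -2266 - 304 = -2570$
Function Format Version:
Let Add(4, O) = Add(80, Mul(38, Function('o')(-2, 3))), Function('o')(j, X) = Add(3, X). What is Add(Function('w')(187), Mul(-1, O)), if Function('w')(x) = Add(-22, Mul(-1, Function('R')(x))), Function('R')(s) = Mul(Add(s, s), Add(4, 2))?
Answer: -2570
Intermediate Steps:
Function('R')(s) = Mul(12, s) (Function('R')(s) = Mul(Mul(2, s), 6) = Mul(12, s))
Function('w')(x) = Add(-22, Mul(-12, x)) (Function('w')(x) = Add(-22, Mul(-1, Mul(12, x))) = Add(-22, Mul(-12, x)))
O = 304 (O = Add(-4, Add(80, Mul(38, Add(3, 3)))) = Add(-4, Add(80, Mul(38, 6))) = Add(-4, Add(80, 228)) = Add(-4, 308) = 304)
Add(Function('w')(187), Mul(-1, O)) = Add(Add(-22, Mul(-12, 187)), Mul(-1, 304)) = Add(Add(-22, -2244), -304) = Add(-2266, -304) = -2570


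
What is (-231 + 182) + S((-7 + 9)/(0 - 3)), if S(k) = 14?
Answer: -35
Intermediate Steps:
(-231 + 182) + S((-7 + 9)/(0 - 3)) = (-231 + 182) + 14 = -49 + 14 = -35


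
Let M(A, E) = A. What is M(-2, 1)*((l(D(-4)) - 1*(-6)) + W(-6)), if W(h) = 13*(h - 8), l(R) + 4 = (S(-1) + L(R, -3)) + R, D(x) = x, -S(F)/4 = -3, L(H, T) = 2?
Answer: 340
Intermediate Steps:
S(F) = 12 (S(F) = -4*(-3) = 12)
l(R) = 10 + R (l(R) = -4 + ((12 + 2) + R) = -4 + (14 + R) = 10 + R)
W(h) = -104 + 13*h (W(h) = 13*(-8 + h) = -104 + 13*h)
M(-2, 1)*((l(D(-4)) - 1*(-6)) + W(-6)) = -2*(((10 - 4) - 1*(-6)) + (-104 + 13*(-6))) = -2*((6 + 6) + (-104 - 78)) = -2*(12 - 182) = -2*(-170) = 340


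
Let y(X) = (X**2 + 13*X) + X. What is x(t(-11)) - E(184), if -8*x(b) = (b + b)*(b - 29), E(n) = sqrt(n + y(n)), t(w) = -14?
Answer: -301/2 - 2*sqrt(9154) ≈ -341.85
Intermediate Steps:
y(X) = X**2 + 14*X
E(n) = sqrt(n + n*(14 + n))
x(b) = -b*(-29 + b)/4 (x(b) = -(b + b)*(b - 29)/8 = -2*b*(-29 + b)/8 = -b*(-29 + b)/4)
x(t(-11)) - E(184) = (1/4)*(-14)*(29 - 1*(-14)) - sqrt(184*(15 + 184)) = (1/4)*(-14)*(29 + 14) - sqrt(184*199) = (1/4)*(-14)*43 - sqrt(36616) = -301/2 - 2*sqrt(9154)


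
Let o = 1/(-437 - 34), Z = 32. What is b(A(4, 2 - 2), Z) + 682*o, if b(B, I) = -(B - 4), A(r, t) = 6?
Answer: -1624/471 ≈ -3.4480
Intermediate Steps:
o = -1/471 (o = 1/(-471) = -1/471 ≈ -0.0021231)
b(B, I) = 4 - B (b(B, I) = -(-4 + B) = 4 - B)
b(A(4, 2 - 2), Z) + 682*o = (4 - 1*6) + 682*(-1/471) = (4 - 6) - 682/471 = -2 - 682/471 = -1624/471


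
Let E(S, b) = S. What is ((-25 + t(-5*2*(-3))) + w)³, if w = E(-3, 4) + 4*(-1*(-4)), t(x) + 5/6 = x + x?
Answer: 22665187/216 ≈ 1.0493e+5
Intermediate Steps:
t(x) = -⅚ + 2*x (t(x) = -⅚ + (x + x) = -⅚ + 2*x)
w = 13 (w = -3 + 4*(-1*(-4)) = -3 + 4*4 = -3 + 16 = 13)
((-25 + t(-5*2*(-3))) + w)³ = ((-25 + (-⅚ + 2*(-5*2*(-3)))) + 13)³ = ((-25 + (-⅚ + 2*(-10*(-3)))) + 13)³ = ((-25 + (-⅚ + 2*30)) + 13)³ = ((-25 + (-⅚ + 60)) + 13)³ = ((-25 + 355/6) + 13)³ = (205/6 + 13)³ = (283/6)³ = 22665187/216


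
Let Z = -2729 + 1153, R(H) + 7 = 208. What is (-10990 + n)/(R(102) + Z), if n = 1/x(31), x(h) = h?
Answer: 340689/42625 ≈ 7.9927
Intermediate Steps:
R(H) = 201 (R(H) = -7 + 208 = 201)
Z = -1576
n = 1/31 ≈ 0.032258
(-10990 + n)/(R(102) + Z) = (-10990 + 1/31)/(201 - 1576) = -340689/31/(-1375) = -340689/31*(-1/1375) = 340689/42625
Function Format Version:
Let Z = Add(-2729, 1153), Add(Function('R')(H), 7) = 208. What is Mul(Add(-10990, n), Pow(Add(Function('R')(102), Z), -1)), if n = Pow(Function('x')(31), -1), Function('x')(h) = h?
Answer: Rational(340689, 42625) ≈ 7.9927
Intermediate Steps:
Function('R')(H) = 201 (Function('R')(H) = Add(-7, 208) = 201)
Z = -1576
n = Rational(1, 31) (n = Pow(31, -1) = Rational(1, 31) ≈ 0.032258)
Mul(Add(-10990, n), Pow(Add(Function('R')(102), Z), -1)) = Mul(Add(-10990, Rational(1, 31)), Pow(Add(201, -1576), -1)) = Mul(Rational(-340689, 31), Pow(-1375, -1)) = Mul(Rational(-340689, 31), Rational(-1, 1375)) = Rational(340689, 42625)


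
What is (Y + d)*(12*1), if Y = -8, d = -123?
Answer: -1572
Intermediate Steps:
(Y + d)*(12*1) = (-8 - 123)*(12*1) = -131*12 = -1572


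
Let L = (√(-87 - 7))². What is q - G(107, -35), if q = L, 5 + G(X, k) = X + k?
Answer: -161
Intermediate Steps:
G(X, k) = -5 + X + k (G(X, k) = -5 + (X + k) = -5 + X + k)
L = -94 (L = (√(-94))² = (I*√94)² = -94)
q = -94
q - G(107, -35) = -94 - (-5 + 107 - 35) = -94 - 1*67 = -94 - 67 = -161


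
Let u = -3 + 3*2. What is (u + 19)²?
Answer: 484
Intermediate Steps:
u = 3 (u = -3 + 6 = 3)
(u + 19)² = (3 + 19)² = 22² = 484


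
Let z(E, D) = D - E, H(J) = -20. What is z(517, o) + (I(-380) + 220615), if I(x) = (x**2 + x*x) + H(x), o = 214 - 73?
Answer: 509019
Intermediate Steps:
o = 141
I(x) = -20 + 2*x**2 (I(x) = (x**2 + x*x) - 20 = (x**2 + x**2) - 20 = 2*x**2 - 20 = -20 + 2*x**2)
z(517, o) + (I(-380) + 220615) = (141 - 1*517) + ((-20 + 2*(-380)**2) + 220615) = (141 - 517) + ((-20 + 2*144400) + 220615) = -376 + ((-20 + 288800) + 220615) = -376 + (288780 + 220615) = -376 + 509395 = 509019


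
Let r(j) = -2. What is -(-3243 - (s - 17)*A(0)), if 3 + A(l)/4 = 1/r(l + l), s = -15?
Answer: 3691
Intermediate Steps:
A(l) = -14 (A(l) = -12 + 4/(-2) = -12 + 4*(-1/2) = -12 - 2 = -14)
-(-3243 - (s - 17)*A(0)) = -(-3243 - (-15 - 17)*(-14)) = -(-3243 - (-32)*(-14)) = -(-3243 - 1*448) = -(-3243 - 448) = -1*(-3691) = 3691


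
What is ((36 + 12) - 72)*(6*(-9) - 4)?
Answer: 1392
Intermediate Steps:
((36 + 12) - 72)*(6*(-9) - 4) = (48 - 72)*(-54 - 4) = -24*(-58) = 1392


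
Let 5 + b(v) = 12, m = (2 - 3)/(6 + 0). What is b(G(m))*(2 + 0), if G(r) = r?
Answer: 14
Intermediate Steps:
m = -⅙ (m = -1/6 = -1*⅙ = -⅙ ≈ -0.16667)
b(v) = 7 (b(v) = -5 + 12 = 7)
b(G(m))*(2 + 0) = 7*(2 + 0) = 7*2 = 14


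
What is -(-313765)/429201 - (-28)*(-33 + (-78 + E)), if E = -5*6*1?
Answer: -1694171783/429201 ≈ -3947.3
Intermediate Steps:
E = -30 (E = -30*1 = -30)
-(-313765)/429201 - (-28)*(-33 + (-78 + E)) = -(-313765)/429201 - (-28)*(-33 + (-78 - 30)) = -(-313765)/429201 - (-28)*(-33 - 108) = -1*(-313765/429201) - (-28)*(-141) = 313765/429201 - 1*3948 = 313765/429201 - 3948 = -1694171783/429201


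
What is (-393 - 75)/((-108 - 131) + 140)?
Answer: 52/11 ≈ 4.7273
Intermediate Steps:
(-393 - 75)/((-108 - 131) + 140) = -468/(-239 + 140) = -468/(-99) = -468*(-1/99) = 52/11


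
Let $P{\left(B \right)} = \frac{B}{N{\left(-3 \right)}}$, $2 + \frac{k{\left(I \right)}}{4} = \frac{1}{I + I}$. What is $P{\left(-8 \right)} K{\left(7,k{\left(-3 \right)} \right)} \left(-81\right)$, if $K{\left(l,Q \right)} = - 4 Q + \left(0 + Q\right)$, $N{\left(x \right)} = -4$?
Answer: $-4212$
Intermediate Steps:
$k{\left(I \right)} = -8 + \frac{2}{I}$ ($k{\left(I \right)} = -8 + \frac{4}{I + I} = -8 + \frac{4}{2 I} = -8 + 4 \frac{1}{2 I} = -8 + \frac{2}{I}$)
$P{\left(B \right)} = - \frac{B}{4}$ ($P{\left(B \right)} = \frac{B}{-4} = B \left(- \frac{1}{4}\right) = - \frac{B}{4}$)
$K{\left(l,Q \right)} = - 3 Q$ ($K{\left(l,Q \right)} = - 4 Q + Q = - 3 Q$)
$P{\left(-8 \right)} K{\left(7,k{\left(-3 \right)} \right)} \left(-81\right) = \left(- \frac{1}{4}\right) \left(-8\right) \left(- 3 \left(-8 + \frac{2}{-3}\right)\right) \left(-81\right) = 2 \left(- 3 \left(-8 + 2 \left(- \frac{1}{3}\right)\right)\right) \left(-81\right) = 2 \left(- 3 \left(-8 - \frac{2}{3}\right)\right) \left(-81\right) = 2 \left(\left(-3\right) \left(- \frac{26}{3}\right)\right) \left(-81\right) = 2 \cdot 26 \left(-81\right) = 52 \left(-81\right) = -4212$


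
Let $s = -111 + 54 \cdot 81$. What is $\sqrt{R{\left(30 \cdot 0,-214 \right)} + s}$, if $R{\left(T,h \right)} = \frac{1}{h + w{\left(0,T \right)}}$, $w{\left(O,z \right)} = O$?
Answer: $\frac{\sqrt{195228134}}{214} \approx 65.292$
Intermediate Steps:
$R{\left(T,h \right)} = \frac{1}{h}$ ($R{\left(T,h \right)} = \frac{1}{h + 0} = \frac{1}{h}$)
$s = 4263$ ($s = -111 + 4374 = 4263$)
$\sqrt{R{\left(30 \cdot 0,-214 \right)} + s} = \sqrt{\frac{1}{-214} + 4263} = \sqrt{- \frac{1}{214} + 4263} = \sqrt{\frac{912281}{214}} = \frac{\sqrt{195228134}}{214}$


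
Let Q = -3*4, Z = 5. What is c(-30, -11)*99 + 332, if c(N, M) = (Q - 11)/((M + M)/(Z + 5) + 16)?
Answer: 167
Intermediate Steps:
Q = -12
c(N, M) = -23/(16 + M/5) (c(N, M) = (-12 - 11)/((M + M)/(5 + 5) + 16) = -23/((2*M)/10 + 16) = -23/((2*M)*(⅒) + 16) = -23/(M/5 + 16) = -23/(16 + M/5))
c(-30, -11)*99 + 332 = -115/(80 - 11)*99 + 332 = -115/69*99 + 332 = -115*1/69*99 + 332 = -5/3*99 + 332 = -165 + 332 = 167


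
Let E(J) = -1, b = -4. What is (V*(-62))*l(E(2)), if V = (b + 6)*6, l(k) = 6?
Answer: -4464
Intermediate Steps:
V = 12 (V = (-4 + 6)*6 = 2*6 = 12)
(V*(-62))*l(E(2)) = (12*(-62))*6 = -744*6 = -4464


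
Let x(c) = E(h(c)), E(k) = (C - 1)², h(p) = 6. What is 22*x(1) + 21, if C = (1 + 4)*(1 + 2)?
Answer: 4333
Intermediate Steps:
C = 15 (C = 5*3 = 15)
E(k) = 196 (E(k) = (15 - 1)² = 14² = 196)
x(c) = 196
22*x(1) + 21 = 22*196 + 21 = 4312 + 21 = 4333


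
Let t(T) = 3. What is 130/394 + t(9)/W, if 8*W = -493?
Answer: 27317/97121 ≈ 0.28127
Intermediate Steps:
W = -493/8 (W = (⅛)*(-493) = -493/8 ≈ -61.625)
130/394 + t(9)/W = 130/394 + 3/(-493/8) = 130*(1/394) + 3*(-8/493) = 65/197 - 24/493 = 27317/97121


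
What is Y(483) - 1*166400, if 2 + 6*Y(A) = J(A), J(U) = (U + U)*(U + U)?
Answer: -32623/3 ≈ -10874.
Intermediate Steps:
J(U) = 4*U² (J(U) = (2*U)*(2*U) = 4*U²)
Y(A) = -⅓ + 2*A²/3 (Y(A) = -⅓ + (4*A²)/6 = -⅓ + 2*A²/3)
Y(483) - 1*166400 = (-⅓ + (⅔)*483²) - 1*166400 = (-⅓ + (⅔)*233289) - 166400 = (-⅓ + 155526) - 166400 = 466577/3 - 166400 = -32623/3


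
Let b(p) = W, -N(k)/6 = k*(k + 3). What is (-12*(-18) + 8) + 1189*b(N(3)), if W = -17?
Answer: -19989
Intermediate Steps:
N(k) = -6*k*(3 + k) (N(k) = -6*k*(k + 3) = -6*k*(3 + k))
b(p) = -17
(-12*(-18) + 8) + 1189*b(N(3)) = (-12*(-18) + 8) + 1189*(-17) = (216 + 8) - 20213 = 224 - 20213 = -19989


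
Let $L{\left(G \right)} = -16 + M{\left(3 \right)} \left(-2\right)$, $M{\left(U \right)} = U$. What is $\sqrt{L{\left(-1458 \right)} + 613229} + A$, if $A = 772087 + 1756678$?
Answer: $2528765 + \sqrt{613207} \approx 2.5295 \cdot 10^{6}$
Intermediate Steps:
$A = 2528765$
$L{\left(G \right)} = -22$ ($L{\left(G \right)} = -16 + 3 \left(-2\right) = -16 - 6 = -22$)
$\sqrt{L{\left(-1458 \right)} + 613229} + A = \sqrt{-22 + 613229} + 2528765 = \sqrt{613207} + 2528765 = 2528765 + \sqrt{613207}$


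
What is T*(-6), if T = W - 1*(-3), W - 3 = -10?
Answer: 24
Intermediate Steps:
W = -7 (W = 3 - 10 = -7)
T = -4 (T = -7 - 1*(-3) = -7 + 3 = -4)
T*(-6) = -4*(-6) = 24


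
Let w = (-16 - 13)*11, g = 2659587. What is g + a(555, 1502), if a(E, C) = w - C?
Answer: 2657766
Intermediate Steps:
w = -319 (w = -29*11 = -319)
a(E, C) = -319 - C
g + a(555, 1502) = 2659587 + (-319 - 1*1502) = 2659587 + (-319 - 1502) = 2659587 - 1821 = 2657766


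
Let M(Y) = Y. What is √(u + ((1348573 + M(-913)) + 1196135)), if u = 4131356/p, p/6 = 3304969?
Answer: √250068756680580494901/9914907 ≈ 1594.9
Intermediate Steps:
p = 19829814 (p = 6*3304969 = 19829814)
u = 2065678/9914907 (u = 4131356/19829814 = 4131356*(1/19829814) = 2065678/9914907 ≈ 0.20834)
√(u + ((1348573 + M(-913)) + 1196135)) = √(2065678/9914907 + ((1348573 - 913) + 1196135)) = √(2065678/9914907 + (1347660 + 1196135)) = √(2065678/9914907 + 2543795) = √(25221492917743/9914907) = √250068756680580494901/9914907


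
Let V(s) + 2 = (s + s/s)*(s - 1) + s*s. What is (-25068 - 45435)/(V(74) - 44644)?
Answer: 70503/33695 ≈ 2.0924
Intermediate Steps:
V(s) = -2 + s² + (1 + s)*(-1 + s) (V(s) = -2 + ((s + s/s)*(s - 1) + s*s) = -2 + ((s + 1)*(-1 + s) + s²) = -2 + ((1 + s)*(-1 + s) + s²) = -2 + (s² + (1 + s)*(-1 + s)) = -2 + s² + (1 + s)*(-1 + s))
(-25068 - 45435)/(V(74) - 44644) = (-25068 - 45435)/((-3 + 2*74²) - 44644) = -70503/((-3 + 2*5476) - 44644) = -70503/((-3 + 10952) - 44644) = -70503/(10949 - 44644) = -70503/(-33695) = -70503*(-1/33695) = 70503/33695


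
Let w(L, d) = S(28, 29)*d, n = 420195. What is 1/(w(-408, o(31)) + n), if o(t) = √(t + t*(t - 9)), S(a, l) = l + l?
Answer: 420195/176561439493 - 58*√713/176561439493 ≈ 2.3711e-6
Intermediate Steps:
S(a, l) = 2*l
o(t) = √(t + t*(-9 + t))
w(L, d) = 58*d (w(L, d) = (2*29)*d = 58*d)
1/(w(-408, o(31)) + n) = 1/(58*√(31*(-8 + 31)) + 420195) = 1/(58*√(31*23) + 420195) = 1/(58*√713 + 420195) = 1/(420195 + 58*√713)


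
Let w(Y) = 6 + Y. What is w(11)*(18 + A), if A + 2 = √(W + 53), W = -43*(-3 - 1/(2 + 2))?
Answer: 272 + 17*√771/2 ≈ 508.02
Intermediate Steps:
W = 559/4 (W = -43*(-3 - 1/4) = -43*(-3 - 1*¼) = -43*(-3 - ¼) = -43*(-13/4) = 559/4 ≈ 139.75)
A = -2 + √771/2 (A = -2 + √(559/4 + 53) = -2 + √(771/4) = -2 + √771/2 ≈ 11.883)
w(11)*(18 + A) = (6 + 11)*(18 + (-2 + √771/2)) = 17*(16 + √771/2) = 272 + 17*√771/2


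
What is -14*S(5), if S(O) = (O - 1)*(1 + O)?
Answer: -336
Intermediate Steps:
S(O) = (1 + O)*(-1 + O) (S(O) = (-1 + O)*(1 + O) = (1 + O)*(-1 + O))
-14*S(5) = -14*(-1 + 5**2) = -14*(-1 + 25) = -14*24 = -336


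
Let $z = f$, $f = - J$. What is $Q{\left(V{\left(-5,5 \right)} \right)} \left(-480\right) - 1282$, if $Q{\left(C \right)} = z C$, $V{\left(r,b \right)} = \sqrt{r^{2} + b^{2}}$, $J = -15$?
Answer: $-1282 - 36000 \sqrt{2} \approx -52194.0$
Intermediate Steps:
$f = 15$ ($f = \left(-1\right) \left(-15\right) = 15$)
$z = 15$
$V{\left(r,b \right)} = \sqrt{b^{2} + r^{2}}$
$Q{\left(C \right)} = 15 C$
$Q{\left(V{\left(-5,5 \right)} \right)} \left(-480\right) - 1282 = 15 \sqrt{5^{2} + \left(-5\right)^{2}} \left(-480\right) - 1282 = 15 \sqrt{25 + 25} \left(-480\right) - 1282 = 15 \sqrt{50} \left(-480\right) - 1282 = 15 \cdot 5 \sqrt{2} \left(-480\right) - 1282 = 75 \sqrt{2} \left(-480\right) - 1282 = - 36000 \sqrt{2} - 1282 = -1282 - 36000 \sqrt{2}$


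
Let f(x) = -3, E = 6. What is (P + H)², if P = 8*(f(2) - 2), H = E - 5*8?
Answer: 5476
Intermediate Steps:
H = -34 (H = 6 - 5*8 = 6 - 40 = -34)
P = -40 (P = 8*(-3 - 2) = 8*(-5) = -40)
(P + H)² = (-40 - 34)² = (-74)² = 5476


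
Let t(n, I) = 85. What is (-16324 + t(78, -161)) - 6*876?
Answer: -21495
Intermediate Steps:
(-16324 + t(78, -161)) - 6*876 = (-16324 + 85) - 6*876 = -16239 - 5256 = -21495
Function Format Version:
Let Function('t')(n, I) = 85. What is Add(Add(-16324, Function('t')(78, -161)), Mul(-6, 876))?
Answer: -21495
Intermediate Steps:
Add(Add(-16324, Function('t')(78, -161)), Mul(-6, 876)) = Add(Add(-16324, 85), Mul(-6, 876)) = Add(-16239, -5256) = -21495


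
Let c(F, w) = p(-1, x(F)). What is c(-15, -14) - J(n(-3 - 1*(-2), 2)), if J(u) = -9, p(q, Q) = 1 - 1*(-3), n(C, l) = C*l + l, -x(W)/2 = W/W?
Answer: 13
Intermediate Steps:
x(W) = -2 (x(W) = -2*W/W = -2*1 = -2)
n(C, l) = l + C*l
p(q, Q) = 4 (p(q, Q) = 1 + 3 = 4)
c(F, w) = 4
c(-15, -14) - J(n(-3 - 1*(-2), 2)) = 4 - 1*(-9) = 4 + 9 = 13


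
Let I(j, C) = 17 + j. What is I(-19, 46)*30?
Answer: -60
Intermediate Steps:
I(-19, 46)*30 = (17 - 19)*30 = -2*30 = -60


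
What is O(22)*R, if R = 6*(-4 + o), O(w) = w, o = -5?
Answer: -1188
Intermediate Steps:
R = -54 (R = 6*(-4 - 5) = 6*(-9) = -54)
O(22)*R = 22*(-54) = -1188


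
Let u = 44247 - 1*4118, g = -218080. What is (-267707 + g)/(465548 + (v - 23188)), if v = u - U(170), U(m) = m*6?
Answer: -485787/481469 ≈ -1.0090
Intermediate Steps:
U(m) = 6*m
u = 40129 (u = 44247 - 4118 = 40129)
v = 39109 (v = 40129 - 6*170 = 40129 - 1*1020 = 40129 - 1020 = 39109)
(-267707 + g)/(465548 + (v - 23188)) = (-267707 - 218080)/(465548 + (39109 - 23188)) = -485787/(465548 + 15921) = -485787/481469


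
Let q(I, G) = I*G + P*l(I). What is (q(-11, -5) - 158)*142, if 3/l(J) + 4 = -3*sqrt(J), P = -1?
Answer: 142*(-309*sqrt(11) + 409*I)/(-4*I + 3*sqrt(11)) ≈ -14611.0 - 36.858*I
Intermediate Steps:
l(J) = 3/(-4 - 3*sqrt(J))
q(I, G) = 3/(4 + 3*sqrt(I)) + G*I (q(I, G) = I*G - (-3)/(4 + 3*sqrt(I)) = G*I + 3/(4 + 3*sqrt(I)) = 3/(4 + 3*sqrt(I)) + G*I)
(q(-11, -5) - 158)*142 = ((3/(4 + 3*sqrt(-11)) - 5*(-11)) - 158)*142 = ((3/(4 + 3*(I*sqrt(11))) + 55) - 158)*142 = ((3/(4 + 3*I*sqrt(11)) + 55) - 158)*142 = ((55 + 3/(4 + 3*I*sqrt(11))) - 158)*142 = (-103 + 3/(4 + 3*I*sqrt(11)))*142 = -14626 + 426/(4 + 3*I*sqrt(11))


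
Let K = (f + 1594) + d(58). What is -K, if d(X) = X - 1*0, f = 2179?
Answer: -3831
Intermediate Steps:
d(X) = X (d(X) = X + 0 = X)
K = 3831 (K = (2179 + 1594) + 58 = 3773 + 58 = 3831)
-K = -1*3831 = -3831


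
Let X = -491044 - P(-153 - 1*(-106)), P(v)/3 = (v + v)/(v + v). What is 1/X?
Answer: -1/491047 ≈ -2.0365e-6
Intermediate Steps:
P(v) = 3 (P(v) = 3*((v + v)/(v + v)) = 3*((2*v)/((2*v))) = 3*((2*v)*(1/(2*v))) = 3*1 = 3)
X = -491047 (X = -491044 - 1*3 = -491044 - 3 = -491047)
1/X = 1/(-491047) = -1/491047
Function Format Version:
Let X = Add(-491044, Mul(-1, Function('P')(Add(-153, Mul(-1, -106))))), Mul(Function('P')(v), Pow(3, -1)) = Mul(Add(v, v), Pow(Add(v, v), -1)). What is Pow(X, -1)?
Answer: Rational(-1, 491047) ≈ -2.0365e-6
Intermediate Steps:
Function('P')(v) = 3 (Function('P')(v) = Mul(3, Mul(Add(v, v), Pow(Add(v, v), -1))) = Mul(3, Mul(Mul(2, v), Pow(Mul(2, v), -1))) = Mul(3, Mul(Mul(2, v), Mul(Rational(1, 2), Pow(v, -1)))) = Mul(3, 1) = 3)
X = -491047 (X = Add(-491044, Mul(-1, 3)) = Add(-491044, -3) = -491047)
Pow(X, -1) = Pow(-491047, -1) = Rational(-1, 491047)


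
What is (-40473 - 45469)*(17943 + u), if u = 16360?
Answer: -2948068426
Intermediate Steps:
(-40473 - 45469)*(17943 + u) = (-40473 - 45469)*(17943 + 16360) = -85942*34303 = -2948068426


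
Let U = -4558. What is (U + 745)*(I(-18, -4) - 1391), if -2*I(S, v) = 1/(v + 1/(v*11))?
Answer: 312901135/59 ≈ 5.3034e+6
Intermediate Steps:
I(S, v) = -1/(2*(v + 1/(11*v))) (I(S, v) = -1/(2*(v + 1/(v*11))) = -1/(2*(v + 1/(11*v))))
(U + 745)*(I(-18, -4) - 1391) = (-4558 + 745)*(-11*(-4)/(2 + 22*(-4)²) - 1391) = -3813*(-11*(-4)/(2 + 22*16) - 1391) = -3813*(-11*(-4)/(2 + 352) - 1391) = -3813*(-11*(-4)/354 - 1391) = -3813*(-11*(-4)*1/354 - 1391) = -3813*(22/177 - 1391) = -3813*(-246185/177) = 312901135/59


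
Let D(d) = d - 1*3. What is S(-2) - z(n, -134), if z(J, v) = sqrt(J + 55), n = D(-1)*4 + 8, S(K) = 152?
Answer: 152 - sqrt(47) ≈ 145.14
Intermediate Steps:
D(d) = -3 + d (D(d) = d - 3 = -3 + d)
n = -8 (n = (-3 - 1)*4 + 8 = -4*4 + 8 = -16 + 8 = -8)
z(J, v) = sqrt(55 + J)
S(-2) - z(n, -134) = 152 - sqrt(55 - 8) = 152 - sqrt(47)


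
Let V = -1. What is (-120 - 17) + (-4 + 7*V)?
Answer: -148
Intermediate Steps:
(-120 - 17) + (-4 + 7*V) = (-120 - 17) + (-4 + 7*(-1)) = -137 + (-4 - 7) = -137 - 11 = -148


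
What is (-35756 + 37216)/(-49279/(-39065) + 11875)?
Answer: 28517450/231973077 ≈ 0.12293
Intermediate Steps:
(-35756 + 37216)/(-49279/(-39065) + 11875) = 1460/(-49279*(-1/39065) + 11875) = 1460/(49279/39065 + 11875) = 1460/(463946154/39065) = 1460*(39065/463946154) = 28517450/231973077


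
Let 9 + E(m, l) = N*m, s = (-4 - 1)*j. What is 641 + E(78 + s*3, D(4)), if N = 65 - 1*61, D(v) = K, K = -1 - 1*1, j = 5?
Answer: 644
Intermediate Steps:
K = -2 (K = -1 - 1 = -2)
D(v) = -2
s = -25 (s = (-4 - 1)*5 = -5*5 = -25)
N = 4 (N = 65 - 61 = 4)
E(m, l) = -9 + 4*m
641 + E(78 + s*3, D(4)) = 641 + (-9 + 4*(78 - 25*3)) = 641 + (-9 + 4*(78 - 75)) = 641 + (-9 + 4*3) = 641 + (-9 + 12) = 641 + 3 = 644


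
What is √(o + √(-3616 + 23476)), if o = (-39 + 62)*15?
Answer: √(345 + 2*√4965) ≈ 22.044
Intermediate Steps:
o = 345 (o = 23*15 = 345)
√(o + √(-3616 + 23476)) = √(345 + √(-3616 + 23476)) = √(345 + √19860) = √(345 + 2*√4965)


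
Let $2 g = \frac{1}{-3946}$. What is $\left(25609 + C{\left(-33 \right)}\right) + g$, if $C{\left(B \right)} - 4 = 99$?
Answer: $\frac{202919103}{7892} \approx 25712.0$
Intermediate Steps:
$C{\left(B \right)} = 103$ ($C{\left(B \right)} = 4 + 99 = 103$)
$g = - \frac{1}{7892}$ ($g = \frac{1}{2 \left(-3946\right)} = \frac{1}{2} \left(- \frac{1}{3946}\right) = - \frac{1}{7892} \approx -0.00012671$)
$\left(25609 + C{\left(-33 \right)}\right) + g = \left(25609 + 103\right) - \frac{1}{7892} = 25712 - \frac{1}{7892} = \frac{202919103}{7892}$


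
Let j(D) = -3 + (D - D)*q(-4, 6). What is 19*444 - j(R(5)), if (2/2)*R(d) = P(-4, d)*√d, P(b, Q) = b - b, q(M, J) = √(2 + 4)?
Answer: 8439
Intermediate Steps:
q(M, J) = √6
P(b, Q) = 0
R(d) = 0 (R(d) = 0*√d = 0)
j(D) = -3 (j(D) = -3 + (D - D)*√6 = -3 + 0*√6 = -3 + 0 = -3)
19*444 - j(R(5)) = 19*444 - 1*(-3) = 8436 + 3 = 8439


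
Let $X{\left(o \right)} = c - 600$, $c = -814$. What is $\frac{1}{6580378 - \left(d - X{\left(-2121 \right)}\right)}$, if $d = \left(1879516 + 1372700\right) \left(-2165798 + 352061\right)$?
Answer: $\frac{1}{5898671070156} \approx 1.6953 \cdot 10^{-13}$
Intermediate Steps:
$X{\left(o \right)} = -1414$ ($X{\left(o \right)} = -814 - 600 = -1414$)
$d = -5898664491192$ ($d = 3252216 \left(-1813737\right) = -5898664491192$)
$\frac{1}{6580378 - \left(d - X{\left(-2121 \right)}\right)} = \frac{1}{6580378 - -5898664489778} = \frac{1}{6580378 + \left(-1414 + 5898664491192\right)} = \frac{1}{6580378 + 5898664489778} = \frac{1}{5898671070156}$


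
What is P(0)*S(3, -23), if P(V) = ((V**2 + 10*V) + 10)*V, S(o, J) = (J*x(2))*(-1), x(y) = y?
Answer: 0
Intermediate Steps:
S(o, J) = -2*J (S(o, J) = (J*2)*(-1) = (2*J)*(-1) = -2*J)
P(V) = V*(10 + V**2 + 10*V) (P(V) = (10 + V**2 + 10*V)*V = V*(10 + V**2 + 10*V))
P(0)*S(3, -23) = (0*(10 + 0**2 + 10*0))*(-2*(-23)) = (0*(10 + 0 + 0))*46 = (0*10)*46 = 0*46 = 0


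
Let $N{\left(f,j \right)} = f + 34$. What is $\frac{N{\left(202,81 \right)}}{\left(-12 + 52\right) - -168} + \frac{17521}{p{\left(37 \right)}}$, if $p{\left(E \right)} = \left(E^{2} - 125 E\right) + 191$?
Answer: $- \frac{730257}{159380} \approx -4.5819$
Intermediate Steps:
$N{\left(f,j \right)} = 34 + f$
$p{\left(E \right)} = 191 + E^{2} - 125 E$
$\frac{N{\left(202,81 \right)}}{\left(-12 + 52\right) - -168} + \frac{17521}{p{\left(37 \right)}} = \frac{34 + 202}{\left(-12 + 52\right) - -168} + \frac{17521}{191 + 37^{2} - 4625} = \frac{236}{40 + 168} + \frac{17521}{191 + 1369 - 4625} = \frac{236}{208} + \frac{17521}{-3065} = 236 \cdot \frac{1}{208} + 17521 \left(- \frac{1}{3065}\right) = \frac{59}{52} - \frac{17521}{3065} = - \frac{730257}{159380}$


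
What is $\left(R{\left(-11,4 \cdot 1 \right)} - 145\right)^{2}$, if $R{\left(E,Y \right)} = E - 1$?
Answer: $24649$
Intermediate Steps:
$R{\left(E,Y \right)} = -1 + E$ ($R{\left(E,Y \right)} = E - 1 = -1 + E$)
$\left(R{\left(-11,4 \cdot 1 \right)} - 145\right)^{2} = \left(\left(-1 - 11\right) - 145\right)^{2} = \left(-12 - 145\right)^{2} = \left(-157\right)^{2} = 24649$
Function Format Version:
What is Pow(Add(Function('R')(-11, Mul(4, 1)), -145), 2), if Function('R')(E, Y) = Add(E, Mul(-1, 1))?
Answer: 24649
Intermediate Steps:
Function('R')(E, Y) = Add(-1, E) (Function('R')(E, Y) = Add(E, -1) = Add(-1, E))
Pow(Add(Function('R')(-11, Mul(4, 1)), -145), 2) = Pow(Add(Add(-1, -11), -145), 2) = Pow(Add(-12, -145), 2) = Pow(-157, 2) = 24649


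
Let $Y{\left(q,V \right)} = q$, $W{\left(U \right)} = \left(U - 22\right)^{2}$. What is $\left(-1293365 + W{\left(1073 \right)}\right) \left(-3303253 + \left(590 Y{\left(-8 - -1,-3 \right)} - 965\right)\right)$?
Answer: $624497001872$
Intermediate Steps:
$W{\left(U \right)} = \left(-22 + U\right)^{2}$
$\left(-1293365 + W{\left(1073 \right)}\right) \left(-3303253 + \left(590 Y{\left(-8 - -1,-3 \right)} - 965\right)\right) = \left(-1293365 + \left(-22 + 1073\right)^{2}\right) \left(-3303253 + \left(590 \left(-8 - -1\right) - 965\right)\right) = \left(-1293365 + 1051^{2}\right) \left(-3303253 + \left(590 \left(-8 + 1\right) - 965\right)\right) = \left(-1293365 + 1104601\right) \left(-3303253 + \left(590 \left(-7\right) - 965\right)\right) = - 188764 \left(-3303253 - 5095\right) = \left(-188764\right) \left(-3308348\right) = 624497001872$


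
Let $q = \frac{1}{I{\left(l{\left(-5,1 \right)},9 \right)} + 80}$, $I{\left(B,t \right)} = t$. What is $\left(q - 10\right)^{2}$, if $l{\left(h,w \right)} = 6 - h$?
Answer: $\frac{790321}{7921} \approx 99.775$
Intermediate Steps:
$q = \frac{1}{89}$ ($q = \frac{1}{9 + 80} = \frac{1}{89} \approx 0.011236$)
$\left(q - 10\right)^{2} = \left(\frac{1}{89} - 10\right)^{2} = \left(- \frac{889}{89}\right)^{2} = \frac{790321}{7921}$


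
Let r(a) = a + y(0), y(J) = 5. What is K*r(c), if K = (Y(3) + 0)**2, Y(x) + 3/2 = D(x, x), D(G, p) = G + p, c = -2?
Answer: 243/4 ≈ 60.750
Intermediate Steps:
Y(x) = -3/2 + 2*x (Y(x) = -3/2 + (x + x) = -3/2 + 2*x)
K = 81/4 (K = ((-3/2 + 2*3) + 0)**2 = ((-3/2 + 6) + 0)**2 = (9/2 + 0)**2 = (9/2)**2 = 81/4 ≈ 20.250)
r(a) = 5 + a (r(a) = a + 5 = 5 + a)
K*r(c) = 81*(5 - 2)/4 = (81/4)*3 = 243/4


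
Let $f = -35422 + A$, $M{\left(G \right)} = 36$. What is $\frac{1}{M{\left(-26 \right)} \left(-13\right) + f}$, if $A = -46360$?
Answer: $- \frac{1}{82250} \approx -1.2158 \cdot 10^{-5}$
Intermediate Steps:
$f = -81782$ ($f = -35422 - 46360 = -81782$)
$\frac{1}{M{\left(-26 \right)} \left(-13\right) + f} = \frac{1}{36 \left(-13\right) - 81782} = \frac{1}{-468 - 81782} = \frac{1}{-82250} = - \frac{1}{82250}$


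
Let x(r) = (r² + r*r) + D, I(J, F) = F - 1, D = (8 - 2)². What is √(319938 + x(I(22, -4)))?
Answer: 2*√80006 ≈ 565.71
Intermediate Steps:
D = 36 (D = 6² = 36)
I(J, F) = -1 + F
x(r) = 36 + 2*r² (x(r) = (r² + r*r) + 36 = (r² + r²) + 36 = 2*r² + 36 = 36 + 2*r²)
√(319938 + x(I(22, -4))) = √(319938 + (36 + 2*(-1 - 4)²)) = √(319938 + (36 + 2*(-5)²)) = √(319938 + (36 + 2*25)) = √(319938 + (36 + 50)) = √(319938 + 86) = √320024 = 2*√80006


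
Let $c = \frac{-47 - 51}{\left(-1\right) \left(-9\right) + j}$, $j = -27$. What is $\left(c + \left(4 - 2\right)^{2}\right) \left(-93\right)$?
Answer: $- \frac{2635}{3} \approx -878.33$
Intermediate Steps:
$c = \frac{49}{9}$ ($c = \frac{-47 - 51}{\left(-1\right) \left(-9\right) - 27} = - \frac{98}{9 - 27} = - \frac{98}{-18} = \left(-98\right) \left(- \frac{1}{18}\right) = \frac{49}{9} \approx 5.4444$)
$\left(c + \left(4 - 2\right)^{2}\right) \left(-93\right) = \left(\frac{49}{9} + \left(4 - 2\right)^{2}\right) \left(-93\right) = \left(\frac{49}{9} + 2^{2}\right) \left(-93\right) = \left(\frac{49}{9} + 4\right) \left(-93\right) = \frac{85}{9} \left(-93\right) = - \frac{2635}{3}$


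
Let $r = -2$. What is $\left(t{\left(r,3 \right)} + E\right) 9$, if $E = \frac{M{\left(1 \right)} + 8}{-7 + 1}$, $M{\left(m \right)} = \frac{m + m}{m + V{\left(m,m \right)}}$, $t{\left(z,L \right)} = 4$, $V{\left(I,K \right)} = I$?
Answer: $\frac{45}{2} \approx 22.5$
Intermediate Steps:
$M{\left(m \right)} = 1$ ($M{\left(m \right)} = \frac{m + m}{m + m} = \frac{2 m}{2 m} = 2 m \frac{1}{2 m} = 1$)
$E = - \frac{3}{2}$ ($E = \frac{1 + 8}{-7 + 1} = \frac{9}{-6} = 9 \left(- \frac{1}{6}\right) = - \frac{3}{2} \approx -1.5$)
$\left(t{\left(r,3 \right)} + E\right) 9 = \left(4 - \frac{3}{2}\right) 9 = \frac{5}{2} \cdot 9 = \frac{45}{2}$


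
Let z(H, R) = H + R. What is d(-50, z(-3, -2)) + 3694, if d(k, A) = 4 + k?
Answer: 3648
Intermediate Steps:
d(-50, z(-3, -2)) + 3694 = (4 - 50) + 3694 = -46 + 3694 = 3648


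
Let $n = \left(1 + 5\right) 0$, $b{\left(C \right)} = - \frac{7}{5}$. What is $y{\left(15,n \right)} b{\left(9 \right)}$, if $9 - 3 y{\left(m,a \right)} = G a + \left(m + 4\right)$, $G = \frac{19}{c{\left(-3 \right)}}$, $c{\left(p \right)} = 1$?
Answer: $\frac{14}{3} \approx 4.6667$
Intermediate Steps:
$b{\left(C \right)} = - \frac{7}{5}$ ($b{\left(C \right)} = \left(-7\right) \frac{1}{5} = - \frac{7}{5}$)
$n = 0$ ($n = 6 \cdot 0 = 0$)
$G = 19$ ($G = \frac{19}{1} = 19 \cdot 1 = 19$)
$y{\left(m,a \right)} = \frac{5}{3} - \frac{19 a}{3} - \frac{m}{3}$ ($y{\left(m,a \right)} = 3 - \frac{19 a + \left(m + 4\right)}{3} = 3 - \frac{19 a + \left(4 + m\right)}{3} = 3 - \frac{4 + m + 19 a}{3} = 3 - \left(\frac{4}{3} + \frac{m}{3} + \frac{19 a}{3}\right) = \frac{5}{3} - \frac{19 a}{3} - \frac{m}{3}$)
$y{\left(15,n \right)} b{\left(9 \right)} = \left(\frac{5}{3} - 0 - 5\right) \left(- \frac{7}{5}\right) = \left(\frac{5}{3} + 0 - 5\right) \left(- \frac{7}{5}\right) = \left(- \frac{10}{3}\right) \left(- \frac{7}{5}\right) = \frac{14}{3}$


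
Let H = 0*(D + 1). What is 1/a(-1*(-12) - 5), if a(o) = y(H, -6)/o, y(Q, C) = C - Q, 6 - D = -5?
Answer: -7/6 ≈ -1.1667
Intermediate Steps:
D = 11 (D = 6 - 1*(-5) = 6 + 5 = 11)
H = 0 (H = 0*(11 + 1) = 0*12 = 0)
a(o) = -6/o (a(o) = (-6 - 1*0)/o = (-6 + 0)/o = -6/o)
1/a(-1*(-12) - 5) = 1/(-6/(-1*(-12) - 5)) = 1/(-6/(12 - 5)) = 1/(-6/7) = -7/6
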